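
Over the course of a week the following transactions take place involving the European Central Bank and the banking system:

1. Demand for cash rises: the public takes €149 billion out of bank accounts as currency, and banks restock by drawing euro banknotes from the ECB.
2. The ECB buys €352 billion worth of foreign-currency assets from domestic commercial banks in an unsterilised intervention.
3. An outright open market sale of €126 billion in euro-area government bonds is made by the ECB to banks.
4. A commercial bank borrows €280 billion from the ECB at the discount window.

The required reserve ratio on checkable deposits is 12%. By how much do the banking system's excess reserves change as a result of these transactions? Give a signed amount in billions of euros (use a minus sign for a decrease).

Currency withdrawal €149 billion: reserves −€149B, deposits −€149B.
FX purchase €352 billion: reserves +€352B, deposits 0.
OMO sale (to banks) €126 billion: reserves −€126B, deposits 0.
Discount-window loan €280 billion: reserves +€280B, deposits 0.
Totals: Δreserves = +€357B, Δdeposits = −€149B.
Δrequired reserves = 12% × −€149B = −€17.88B.
Δexcess reserves = Δreserves − Δrequired = +€357B − (−€17.88B) = +€374.88 billion.

+€374.88 billion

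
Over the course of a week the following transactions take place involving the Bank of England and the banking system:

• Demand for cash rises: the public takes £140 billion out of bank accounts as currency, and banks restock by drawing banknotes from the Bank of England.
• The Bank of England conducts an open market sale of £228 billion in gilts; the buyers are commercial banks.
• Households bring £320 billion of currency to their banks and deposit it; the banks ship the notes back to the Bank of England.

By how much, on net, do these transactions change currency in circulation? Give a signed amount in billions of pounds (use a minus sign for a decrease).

Currency withdrawal £140 billion: notes leave the central bank → +£140B.
OMO sale (to banks) £228 billion: no currency enters or leaves circulation → 0.
Currency deposit £320 billion: notes return to the central bank → −£320B.
Net: 140 + 0 − 320 = -£180 billion.

-£180 billion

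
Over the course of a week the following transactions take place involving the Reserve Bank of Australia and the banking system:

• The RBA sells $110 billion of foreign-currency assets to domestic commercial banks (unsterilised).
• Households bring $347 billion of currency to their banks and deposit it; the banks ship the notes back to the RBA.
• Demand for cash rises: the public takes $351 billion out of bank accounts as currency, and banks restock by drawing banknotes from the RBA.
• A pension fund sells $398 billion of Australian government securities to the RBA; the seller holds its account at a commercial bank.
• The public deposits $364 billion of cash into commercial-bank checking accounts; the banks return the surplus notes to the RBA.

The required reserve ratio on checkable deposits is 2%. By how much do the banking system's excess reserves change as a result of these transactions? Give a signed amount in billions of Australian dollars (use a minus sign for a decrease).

+$632.84 billion

FX sale $110 billion: reserves −$110B, deposits 0.
Currency deposit $347 billion: reserves +$347B, deposits +$347B.
Currency withdrawal $351 billion: reserves −$351B, deposits −$351B.
Asset purchase (from non-banks) $398 billion: reserves +$398B, deposits +$398B.
Currency deposit $364 billion: reserves +$364B, deposits +$364B.
Totals: Δreserves = +$648B, Δdeposits = +$758B.
Δrequired reserves = 2% × +$758B = +$15.16B.
Δexcess reserves = Δreserves − Δrequired = +$648B − (+$15.16B) = +$632.84 billion.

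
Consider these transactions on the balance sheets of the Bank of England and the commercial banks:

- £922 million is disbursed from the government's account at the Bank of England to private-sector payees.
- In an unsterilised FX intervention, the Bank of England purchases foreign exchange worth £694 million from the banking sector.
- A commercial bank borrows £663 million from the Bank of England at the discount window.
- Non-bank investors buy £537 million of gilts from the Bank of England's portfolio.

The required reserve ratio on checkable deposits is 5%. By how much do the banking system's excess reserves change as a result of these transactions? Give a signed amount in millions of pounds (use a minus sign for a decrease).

Government spending £922 million: reserves +£922M, deposits +£922M.
FX purchase £694 million: reserves +£694M, deposits 0.
Discount-window loan £663 million: reserves +£663M, deposits 0.
Asset sale (to non-banks) £537 million: reserves −£537M, deposits −£537M.
Totals: Δreserves = +£1742M, Δdeposits = +£385M.
Δrequired reserves = 5% × +£385M = +£19.25M.
Δexcess reserves = Δreserves − Δrequired = +£1742M − (+£19.25M) = +£1722.75 million.

+£1722.75 million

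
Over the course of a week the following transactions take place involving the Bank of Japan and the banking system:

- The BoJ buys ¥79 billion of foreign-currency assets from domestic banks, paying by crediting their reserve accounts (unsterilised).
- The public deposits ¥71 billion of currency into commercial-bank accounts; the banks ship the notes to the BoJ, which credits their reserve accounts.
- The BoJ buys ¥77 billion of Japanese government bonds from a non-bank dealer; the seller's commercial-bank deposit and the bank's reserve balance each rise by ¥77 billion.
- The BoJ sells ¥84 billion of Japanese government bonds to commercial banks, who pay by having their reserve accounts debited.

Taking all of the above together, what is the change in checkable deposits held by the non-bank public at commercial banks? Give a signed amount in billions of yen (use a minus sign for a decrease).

FX purchase ¥79 billion: the counterparty is a bank, so public deposits are unchanged → 0.
Currency deposit ¥71 billion: non-bank counterparties' bank balances rise → +¥71B.
Asset purchase (from non-banks) ¥77 billion: non-bank counterparties' bank balances rise → +¥77B.
OMO sale (to banks) ¥84 billion: the counterparty is a bank, so public deposits are unchanged → 0.
Net: 0 + 71 + 77 + 0 = +¥148 billion.

+¥148 billion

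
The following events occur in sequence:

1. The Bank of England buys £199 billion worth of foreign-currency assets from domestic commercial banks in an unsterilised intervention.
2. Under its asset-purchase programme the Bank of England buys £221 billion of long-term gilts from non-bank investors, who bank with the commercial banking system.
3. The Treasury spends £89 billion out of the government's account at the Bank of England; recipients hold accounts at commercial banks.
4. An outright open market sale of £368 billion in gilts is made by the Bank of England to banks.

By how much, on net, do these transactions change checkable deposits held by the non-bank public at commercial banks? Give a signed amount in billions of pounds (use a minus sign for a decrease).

+£310 billion

Bank of England balance sheet:
  Assets:      Securities −£147B, Foreign assets +£199B
  Liabilities: Bank reserves +£141B, Government deposits −£89B
Commercial banking system:
  Assets:      Reserves at CB +£141B, Securities +£368B, Foreign assets −£199B
  Liabilities: Checkable deposits +£310B
So the change in checkable deposits held by the non-bank public at commercial banks is +£310 billion.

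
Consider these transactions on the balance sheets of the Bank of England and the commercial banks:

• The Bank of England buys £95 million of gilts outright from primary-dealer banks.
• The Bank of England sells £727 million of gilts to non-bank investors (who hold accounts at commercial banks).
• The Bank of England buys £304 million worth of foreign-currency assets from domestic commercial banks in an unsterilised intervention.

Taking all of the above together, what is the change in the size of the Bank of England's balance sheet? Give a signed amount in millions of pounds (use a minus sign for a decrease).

OMO purchase (from banks) £95 million: a Bank of England asset is acquired → +£95M.
Asset sale (to non-banks) £727 million: a Bank of England asset is shed → −£727M.
FX purchase £304 million: a Bank of England asset is acquired → +£304M.
Net: 95 − 727 + 304 = -£328 million.

-£328 million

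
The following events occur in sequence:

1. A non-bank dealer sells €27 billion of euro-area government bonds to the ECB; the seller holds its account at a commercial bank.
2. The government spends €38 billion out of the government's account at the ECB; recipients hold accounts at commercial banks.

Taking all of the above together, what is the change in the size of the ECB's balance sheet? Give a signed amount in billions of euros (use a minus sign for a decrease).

+€27 billion

ECB balance sheet:
  Assets:      Securities +€27B
  Liabilities: Bank reserves +€65B, Government deposits −€38B
Change in total ECB assets = +€27 billion.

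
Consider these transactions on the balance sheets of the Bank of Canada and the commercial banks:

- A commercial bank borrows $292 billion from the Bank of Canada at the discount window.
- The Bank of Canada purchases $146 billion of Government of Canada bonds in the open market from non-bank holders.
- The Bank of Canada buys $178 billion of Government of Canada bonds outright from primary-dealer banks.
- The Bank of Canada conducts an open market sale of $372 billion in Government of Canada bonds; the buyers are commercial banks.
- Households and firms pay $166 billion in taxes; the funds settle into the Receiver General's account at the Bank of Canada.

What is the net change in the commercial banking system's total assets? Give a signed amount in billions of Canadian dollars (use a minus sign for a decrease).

+$272 billion

Bank of Canada balance sheet:
  Assets:      Securities −$48B, Loans to banks +$292B
  Liabilities: Bank reserves +$78B, Government deposits +$166B
Commercial banking system:
  Assets:      Reserves at CB +$78B, Securities +$194B
  Liabilities: Checkable deposits −$20B, Borrowings from CB +$292B
Change in total bank assets = +$272 billion.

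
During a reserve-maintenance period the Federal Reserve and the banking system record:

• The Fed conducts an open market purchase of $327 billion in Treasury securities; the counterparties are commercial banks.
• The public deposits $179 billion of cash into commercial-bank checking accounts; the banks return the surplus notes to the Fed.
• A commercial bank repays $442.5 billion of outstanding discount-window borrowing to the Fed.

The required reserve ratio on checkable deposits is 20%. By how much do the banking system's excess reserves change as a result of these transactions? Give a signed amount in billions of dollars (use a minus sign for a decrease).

OMO purchase (from banks) $327 billion: reserves +$327B, deposits 0.
Currency deposit $179 billion: reserves +$179B, deposits +$179B.
Discount-window repayment $442.5 billion: reserves −$442.5B, deposits 0.
Totals: Δreserves = +$63.5B, Δdeposits = +$179B.
Δrequired reserves = 20% × +$179B = +$35.8B.
Δexcess reserves = Δreserves − Δrequired = +$63.5B − (+$35.8B) = +$27.7 billion.

+$27.7 billion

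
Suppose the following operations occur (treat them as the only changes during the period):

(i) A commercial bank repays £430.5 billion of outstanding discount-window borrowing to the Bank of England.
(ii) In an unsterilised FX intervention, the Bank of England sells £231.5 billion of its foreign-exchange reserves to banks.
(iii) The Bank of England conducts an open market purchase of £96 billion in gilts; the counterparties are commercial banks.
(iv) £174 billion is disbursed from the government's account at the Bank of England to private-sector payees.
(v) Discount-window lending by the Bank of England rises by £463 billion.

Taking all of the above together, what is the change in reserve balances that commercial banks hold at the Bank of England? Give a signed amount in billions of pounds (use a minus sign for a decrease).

+£71 billion

Discount-window repayment £430.5 billion: repayment is debited from reserves → −£430.5B.
FX sale £231.5 billion: the buying banks pay out of their reserve balances → −£231.5B.
OMO purchase (from banks) £96 billion: the Bank of England pays by crediting reserve accounts → +£96B.
Government spending £174 billion: government payments flow into bank reserve accounts → +£174B.
Discount-window loan £463 billion: the loan is credited to the bank's reserve account → +£463B.
Net: −430.5 − 231.5 + 96 + 174 + 463 = +£71 billion.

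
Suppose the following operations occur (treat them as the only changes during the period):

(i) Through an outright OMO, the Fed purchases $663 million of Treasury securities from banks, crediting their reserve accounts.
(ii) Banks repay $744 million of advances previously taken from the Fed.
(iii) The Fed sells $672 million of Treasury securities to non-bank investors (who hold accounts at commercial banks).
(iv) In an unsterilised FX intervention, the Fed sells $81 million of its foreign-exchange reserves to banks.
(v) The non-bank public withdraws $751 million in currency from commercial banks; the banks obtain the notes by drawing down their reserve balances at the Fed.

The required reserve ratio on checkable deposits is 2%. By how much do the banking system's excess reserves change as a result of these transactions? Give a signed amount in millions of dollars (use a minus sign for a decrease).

OMO purchase (from banks) $663 million: reserves +$663M, deposits 0.
Discount-window repayment $744 million: reserves −$744M, deposits 0.
Asset sale (to non-banks) $672 million: reserves −$672M, deposits −$672M.
FX sale $81 million: reserves −$81M, deposits 0.
Currency withdrawal $751 million: reserves −$751M, deposits −$751M.
Totals: Δreserves = −$1585M, Δdeposits = −$1423M.
Δrequired reserves = 2% × −$1423M = −$28.46M.
Δexcess reserves = Δreserves − Δrequired = −$1585M − (−$28.46M) = -$1556.54 million.

-$1556.54 million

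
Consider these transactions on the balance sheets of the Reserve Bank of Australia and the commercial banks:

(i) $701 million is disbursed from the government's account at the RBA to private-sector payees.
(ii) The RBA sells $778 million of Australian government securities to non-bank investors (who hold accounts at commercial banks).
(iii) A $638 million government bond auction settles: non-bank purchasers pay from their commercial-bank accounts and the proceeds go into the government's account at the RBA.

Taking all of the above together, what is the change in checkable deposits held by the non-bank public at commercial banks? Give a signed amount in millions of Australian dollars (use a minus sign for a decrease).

-$715 million

RBA balance sheet:
  Assets:      Securities −$778M
  Liabilities: Bank reserves −$715M, Government deposits −$63M
Commercial banking system:
  Assets:      Reserves at CB −$715M
  Liabilities: Checkable deposits −$715M
So the change in checkable deposits held by the non-bank public at commercial banks is -$715 million.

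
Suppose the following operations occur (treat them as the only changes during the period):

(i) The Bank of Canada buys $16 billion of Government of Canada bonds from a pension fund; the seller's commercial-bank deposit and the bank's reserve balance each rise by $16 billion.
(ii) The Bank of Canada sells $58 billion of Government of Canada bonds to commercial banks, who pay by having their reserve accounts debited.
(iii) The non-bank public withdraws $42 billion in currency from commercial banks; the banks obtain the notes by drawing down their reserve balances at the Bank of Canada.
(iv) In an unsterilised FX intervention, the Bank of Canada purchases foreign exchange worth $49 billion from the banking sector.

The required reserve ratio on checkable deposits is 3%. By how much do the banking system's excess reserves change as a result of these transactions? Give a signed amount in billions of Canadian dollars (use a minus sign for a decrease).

Asset purchase (from non-banks) $16 billion: reserves +$16B, deposits +$16B.
OMO sale (to banks) $58 billion: reserves −$58B, deposits 0.
Currency withdrawal $42 billion: reserves −$42B, deposits −$42B.
FX purchase $49 billion: reserves +$49B, deposits 0.
Totals: Δreserves = −$35B, Δdeposits = −$26B.
Δrequired reserves = 3% × −$26B = −$0.78B.
Δexcess reserves = Δreserves − Δrequired = −$35B − (−$0.78B) = -$34.22 billion.

-$34.22 billion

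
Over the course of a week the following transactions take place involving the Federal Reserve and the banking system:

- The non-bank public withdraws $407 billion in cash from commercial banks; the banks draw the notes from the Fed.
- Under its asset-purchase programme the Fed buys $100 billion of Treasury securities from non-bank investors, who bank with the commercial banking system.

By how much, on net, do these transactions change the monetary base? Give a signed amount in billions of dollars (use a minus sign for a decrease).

Currency withdrawal $407 billion: just a shift between currency and reserves — both are base money → 0.
Asset purchase (from non-banks) $100 billion: Fed balance sheet expands → +$100B.
Net: 0 + 100 = +$100 billion.

+$100 billion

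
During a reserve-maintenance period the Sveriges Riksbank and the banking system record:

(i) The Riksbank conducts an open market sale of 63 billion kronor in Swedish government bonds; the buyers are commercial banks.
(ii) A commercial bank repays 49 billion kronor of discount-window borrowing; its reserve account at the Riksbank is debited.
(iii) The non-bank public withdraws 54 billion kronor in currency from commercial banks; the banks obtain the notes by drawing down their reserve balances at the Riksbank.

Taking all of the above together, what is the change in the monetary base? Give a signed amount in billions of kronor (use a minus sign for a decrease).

Riksbank balance sheet:
  Assets:      Securities −63B, Loans to banks −49B
  Liabilities: Bank reserves −166B, Currency in circulation +54B
Monetary base = currency + reserves: +54B + (−166B) = -112 billion.

-112 billion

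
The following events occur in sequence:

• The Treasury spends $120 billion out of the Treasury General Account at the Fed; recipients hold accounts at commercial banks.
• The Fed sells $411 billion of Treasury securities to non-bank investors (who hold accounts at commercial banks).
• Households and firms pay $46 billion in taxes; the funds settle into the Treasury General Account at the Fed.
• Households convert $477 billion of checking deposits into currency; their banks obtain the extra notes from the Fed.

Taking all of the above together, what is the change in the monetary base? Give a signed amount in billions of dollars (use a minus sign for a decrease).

-$337 billion

Fed balance sheet:
  Assets:      Securities −$411B
  Liabilities: Bank reserves −$814B, Currency in circulation +$477B, Government deposits −$74B
Commercial banking system:
  Assets:      Reserves at CB −$814B
  Liabilities: Checkable deposits −$814B
Monetary base = currency + reserves: +$477B + (−$814B) = -$337 billion.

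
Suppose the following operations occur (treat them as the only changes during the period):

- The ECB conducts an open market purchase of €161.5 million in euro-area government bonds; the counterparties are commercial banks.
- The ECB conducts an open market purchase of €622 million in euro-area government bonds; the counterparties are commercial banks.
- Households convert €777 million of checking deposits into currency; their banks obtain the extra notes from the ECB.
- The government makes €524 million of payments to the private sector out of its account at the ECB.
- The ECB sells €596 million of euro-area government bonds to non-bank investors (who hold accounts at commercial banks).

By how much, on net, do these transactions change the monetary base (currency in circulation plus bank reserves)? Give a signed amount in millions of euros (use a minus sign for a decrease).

ECB balance sheet:
  Assets:      Securities +€187.5M
  Liabilities: Bank reserves −€65.5M, Currency in circulation +€777M, Government deposits −€524M
Monetary base = currency + reserves: +€777M + (−€65.5M) = +€711.5 million.

+€711.5 million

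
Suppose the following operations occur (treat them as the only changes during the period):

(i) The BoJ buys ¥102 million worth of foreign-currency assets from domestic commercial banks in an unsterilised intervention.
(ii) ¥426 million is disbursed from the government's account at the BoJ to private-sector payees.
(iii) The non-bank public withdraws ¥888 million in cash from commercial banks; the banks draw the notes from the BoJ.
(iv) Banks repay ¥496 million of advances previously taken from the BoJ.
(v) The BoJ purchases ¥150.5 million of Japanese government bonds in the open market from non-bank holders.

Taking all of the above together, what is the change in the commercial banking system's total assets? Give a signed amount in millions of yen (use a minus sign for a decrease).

-¥807.5 million

FX purchase ¥102 million: just an asset swap on bank balance sheets → 0.
Government spending ¥426 million: bank balance sheets expand → +¥426M.
Currency withdrawal ¥888 million: bank balance sheets shrink → −¥888M.
Discount-window repayment ¥496 million: bank balance sheets shrink → −¥496M.
Asset purchase (from non-banks) ¥150.5 million: bank balance sheets expand → +¥150.5M.
Net: 0 + 426 − 888 − 496 + 150.5 = -¥807.5 million.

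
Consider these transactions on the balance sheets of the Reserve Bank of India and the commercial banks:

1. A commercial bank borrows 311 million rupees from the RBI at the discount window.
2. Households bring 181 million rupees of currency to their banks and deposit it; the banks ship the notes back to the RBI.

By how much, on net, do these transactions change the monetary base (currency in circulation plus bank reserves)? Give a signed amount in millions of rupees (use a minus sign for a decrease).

RBI balance sheet:
  Assets:      Loans to banks +311M
  Liabilities: Bank reserves +492M, Currency in circulation −181M
Monetary base = currency + reserves: −181M + (+492M) = +311 million.

+311 million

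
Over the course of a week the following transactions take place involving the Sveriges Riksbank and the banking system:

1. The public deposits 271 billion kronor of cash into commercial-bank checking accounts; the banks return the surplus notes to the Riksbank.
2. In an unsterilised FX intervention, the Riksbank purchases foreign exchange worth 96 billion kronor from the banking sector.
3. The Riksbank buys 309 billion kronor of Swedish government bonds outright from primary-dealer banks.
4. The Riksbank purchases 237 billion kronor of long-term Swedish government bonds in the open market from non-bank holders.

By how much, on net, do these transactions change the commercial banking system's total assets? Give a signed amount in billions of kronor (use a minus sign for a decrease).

Riksbank balance sheet:
  Assets:      Securities +546B, Foreign assets +96B
  Liabilities: Bank reserves +913B, Currency in circulation −271B
Commercial banking system:
  Assets:      Reserves at CB +913B, Securities −309B, Foreign assets −96B
  Liabilities: Checkable deposits +508B
Change in total bank assets = +508 billion.

+508 billion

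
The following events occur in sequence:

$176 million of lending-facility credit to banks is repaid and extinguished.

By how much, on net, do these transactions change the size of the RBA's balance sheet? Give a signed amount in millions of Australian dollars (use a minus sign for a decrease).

-$176 million

Discount-window repayment $176 million: an RBA asset is shed → −$176M.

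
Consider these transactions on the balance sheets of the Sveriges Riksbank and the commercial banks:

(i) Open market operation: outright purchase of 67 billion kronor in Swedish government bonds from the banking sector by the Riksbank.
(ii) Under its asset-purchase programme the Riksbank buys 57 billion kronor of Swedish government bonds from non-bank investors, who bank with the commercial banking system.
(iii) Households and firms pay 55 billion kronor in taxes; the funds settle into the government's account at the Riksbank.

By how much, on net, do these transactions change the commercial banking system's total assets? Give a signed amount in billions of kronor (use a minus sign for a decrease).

+2 billion

Riksbank balance sheet:
  Assets:      Securities +124B
  Liabilities: Bank reserves +69B, Government deposits +55B
Commercial banking system:
  Assets:      Reserves at CB +69B, Securities −67B
  Liabilities: Checkable deposits +2B
Change in total bank assets = +2 billion.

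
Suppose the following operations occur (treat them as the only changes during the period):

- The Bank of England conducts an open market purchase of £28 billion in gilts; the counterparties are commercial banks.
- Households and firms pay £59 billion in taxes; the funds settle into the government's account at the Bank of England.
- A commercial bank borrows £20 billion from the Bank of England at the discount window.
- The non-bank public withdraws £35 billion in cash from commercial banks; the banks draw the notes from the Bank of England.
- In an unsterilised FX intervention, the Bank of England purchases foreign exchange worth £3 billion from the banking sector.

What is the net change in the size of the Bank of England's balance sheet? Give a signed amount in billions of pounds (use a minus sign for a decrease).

OMO purchase (from banks) £28 billion: a Bank of England asset is acquired → +£28B.
Government account inflow £59 billion: only the composition of liabilities changes → 0.
Discount-window loan £20 billion: a Bank of England asset is acquired → +£20B.
Currency withdrawal £35 billion: only the composition of liabilities changes → 0.
FX purchase £3 billion: a Bank of England asset is acquired → +£3B.
Net: 28 + 0 + 20 + 0 + 3 = +£51 billion.

+£51 billion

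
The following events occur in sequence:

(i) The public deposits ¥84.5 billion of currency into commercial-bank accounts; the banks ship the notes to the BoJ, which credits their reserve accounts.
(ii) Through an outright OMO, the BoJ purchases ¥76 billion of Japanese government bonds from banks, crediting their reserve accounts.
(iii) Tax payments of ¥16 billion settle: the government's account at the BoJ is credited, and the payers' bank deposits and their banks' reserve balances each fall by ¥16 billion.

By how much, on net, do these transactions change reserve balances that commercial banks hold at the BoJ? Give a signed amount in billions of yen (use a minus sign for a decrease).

BoJ balance sheet:
  Assets:      Securities +¥76B
  Liabilities: Bank reserves +¥144.5B, Currency in circulation −¥84.5B, Government deposits +¥16B
Commercial banking system:
  Assets:      Reserves at CB +¥144.5B, Securities −¥76B
  Liabilities: Checkable deposits +¥68.5B
So the change in reserve balances that commercial banks hold at the BoJ is +¥144.5 billion.

+¥144.5 billion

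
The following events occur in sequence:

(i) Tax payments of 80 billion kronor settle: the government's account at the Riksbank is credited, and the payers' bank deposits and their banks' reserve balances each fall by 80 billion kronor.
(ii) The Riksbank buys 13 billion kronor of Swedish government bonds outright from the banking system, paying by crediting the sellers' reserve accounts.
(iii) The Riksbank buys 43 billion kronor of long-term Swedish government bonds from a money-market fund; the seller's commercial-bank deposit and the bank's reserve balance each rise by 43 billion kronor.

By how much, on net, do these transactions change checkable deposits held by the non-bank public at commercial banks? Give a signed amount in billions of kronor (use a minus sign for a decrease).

Riksbank balance sheet:
  Assets:      Securities +56B
  Liabilities: Bank reserves −24B, Government deposits +80B
Commercial banking system:
  Assets:      Reserves at CB −24B, Securities −13B
  Liabilities: Checkable deposits −37B
So the change in checkable deposits held by the non-bank public at commercial banks is -37 billion.

-37 billion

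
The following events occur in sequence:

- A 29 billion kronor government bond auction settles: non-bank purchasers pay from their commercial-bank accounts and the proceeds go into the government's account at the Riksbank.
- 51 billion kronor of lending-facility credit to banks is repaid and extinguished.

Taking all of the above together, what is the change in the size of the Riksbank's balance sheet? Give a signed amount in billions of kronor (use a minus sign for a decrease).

Government account inflow 29 billion kronor: only the composition of liabilities changes → 0.
Discount-window repayment 51 billion kronor: a Riksbank asset is shed → −51B.
Net: 0 − 51 = -51 billion.

-51 billion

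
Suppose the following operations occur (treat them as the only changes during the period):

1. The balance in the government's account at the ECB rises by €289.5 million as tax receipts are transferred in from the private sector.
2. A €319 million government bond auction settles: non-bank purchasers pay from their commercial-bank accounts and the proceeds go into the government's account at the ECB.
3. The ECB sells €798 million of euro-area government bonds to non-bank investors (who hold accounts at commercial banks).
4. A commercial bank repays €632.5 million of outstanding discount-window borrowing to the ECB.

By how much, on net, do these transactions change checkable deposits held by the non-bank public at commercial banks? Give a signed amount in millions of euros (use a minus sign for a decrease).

-€1406.5 million

Government account inflow €289.5 million: non-bank counterparties' bank balances fall → −€289.5M.
Government account inflow €319 million: non-bank counterparties' bank balances fall → −€319M.
Asset sale (to non-banks) €798 million: non-bank counterparties' bank balances fall → −€798M.
Discount-window repayment €632.5 million: the counterparty is a bank, so public deposits are unchanged → 0.
Net: −289.5 − 319 − 798 + 0 = -€1406.5 million.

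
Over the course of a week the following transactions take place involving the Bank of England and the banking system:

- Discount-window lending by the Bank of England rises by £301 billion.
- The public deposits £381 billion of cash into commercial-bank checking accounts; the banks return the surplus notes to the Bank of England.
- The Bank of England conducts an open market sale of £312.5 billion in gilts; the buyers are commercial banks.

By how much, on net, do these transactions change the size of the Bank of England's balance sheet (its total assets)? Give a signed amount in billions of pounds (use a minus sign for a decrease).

-£11.5 billion

Discount-window loan £301 billion: a Bank of England asset is acquired → +£301B.
Currency deposit £381 billion: only the composition of liabilities changes → 0.
OMO sale (to banks) £312.5 billion: a Bank of England asset is shed → −£312.5B.
Net: 301 + 0 − 312.5 = -£11.5 billion.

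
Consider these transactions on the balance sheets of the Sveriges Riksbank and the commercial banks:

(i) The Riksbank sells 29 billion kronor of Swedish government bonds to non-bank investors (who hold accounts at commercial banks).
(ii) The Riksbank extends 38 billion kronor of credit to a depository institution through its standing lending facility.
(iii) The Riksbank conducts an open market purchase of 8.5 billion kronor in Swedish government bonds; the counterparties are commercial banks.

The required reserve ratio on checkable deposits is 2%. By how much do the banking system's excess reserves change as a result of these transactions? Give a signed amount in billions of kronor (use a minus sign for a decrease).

Asset sale (to non-banks) 29 billion kronor: reserves −29B, deposits −29B.
Discount-window loan 38 billion kronor: reserves +38B, deposits 0.
OMO purchase (from banks) 8.5 billion kronor: reserves +8.5B, deposits 0.
Totals: Δreserves = +17.5B, Δdeposits = −29B.
Δrequired reserves = 2% × −29B = −0.58B.
Δexcess reserves = Δreserves − Δrequired = +17.5B − (−0.58B) = +18.08 billion.

+18.08 billion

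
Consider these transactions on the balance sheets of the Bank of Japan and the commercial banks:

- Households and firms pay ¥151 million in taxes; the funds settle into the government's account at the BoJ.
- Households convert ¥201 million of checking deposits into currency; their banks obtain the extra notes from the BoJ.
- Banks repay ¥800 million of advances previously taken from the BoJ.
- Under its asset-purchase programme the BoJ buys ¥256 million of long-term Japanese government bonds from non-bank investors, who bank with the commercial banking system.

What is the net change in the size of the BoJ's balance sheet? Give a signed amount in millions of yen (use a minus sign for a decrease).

-¥544 million

Government account inflow ¥151 million: only the composition of liabilities changes → 0.
Currency withdrawal ¥201 million: only the composition of liabilities changes → 0.
Discount-window repayment ¥800 million: a BoJ asset is shed → −¥800M.
Asset purchase (from non-banks) ¥256 million: a BoJ asset is acquired → +¥256M.
Net: 0 + 0 − 800 + 256 = -¥544 million.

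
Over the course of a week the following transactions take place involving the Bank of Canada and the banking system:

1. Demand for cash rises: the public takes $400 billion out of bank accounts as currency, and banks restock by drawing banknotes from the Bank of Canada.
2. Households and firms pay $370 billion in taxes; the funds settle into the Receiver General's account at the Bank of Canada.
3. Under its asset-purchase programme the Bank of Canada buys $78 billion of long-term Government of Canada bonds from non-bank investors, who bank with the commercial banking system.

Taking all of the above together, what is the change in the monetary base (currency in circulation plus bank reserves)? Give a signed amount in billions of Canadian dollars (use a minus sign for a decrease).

-$292 billion

Currency withdrawal $400 billion: just a shift between currency and reserves — both are base money → 0.
Government account inflow $370 billion: reserves shift to a non-base liability → −$370B.
Asset purchase (from non-banks) $78 billion: Bank of Canada balance sheet expands → +$78B.
Net: 0 − 370 + 78 = -$292 billion.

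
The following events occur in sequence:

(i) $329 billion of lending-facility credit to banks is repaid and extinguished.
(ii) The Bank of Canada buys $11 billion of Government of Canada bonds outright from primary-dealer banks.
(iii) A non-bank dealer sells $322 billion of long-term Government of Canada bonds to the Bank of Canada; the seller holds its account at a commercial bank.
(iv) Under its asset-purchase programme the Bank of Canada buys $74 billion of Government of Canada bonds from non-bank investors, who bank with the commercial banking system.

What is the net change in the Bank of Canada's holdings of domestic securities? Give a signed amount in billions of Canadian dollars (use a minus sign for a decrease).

+$407 billion

Discount-window repayment $329 billion: the Bank of Canada's securities portfolio is untouched → 0.
OMO purchase (from banks) $11 billion: securities added to the Bank of Canada's portfolio → +$11B.
Asset purchase (from non-banks) $322 billion: securities added to the Bank of Canada's portfolio → +$322B.
Asset purchase (from non-banks) $74 billion: securities added to the Bank of Canada's portfolio → +$74B.
Net: 0 + 11 + 322 + 74 = +$407 billion.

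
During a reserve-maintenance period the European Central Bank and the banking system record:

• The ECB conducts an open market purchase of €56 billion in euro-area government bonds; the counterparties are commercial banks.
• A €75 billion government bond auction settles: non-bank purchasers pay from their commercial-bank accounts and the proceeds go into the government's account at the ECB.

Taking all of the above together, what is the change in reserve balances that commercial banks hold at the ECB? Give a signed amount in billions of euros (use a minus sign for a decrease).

-€19 billion

OMO purchase (from banks) €56 billion: the ECB pays by crediting reserve accounts → +€56B.
Government account inflow €75 billion: funds move from bank reserves into the government account → −€75B.
Net: 56 − 75 = -€19 billion.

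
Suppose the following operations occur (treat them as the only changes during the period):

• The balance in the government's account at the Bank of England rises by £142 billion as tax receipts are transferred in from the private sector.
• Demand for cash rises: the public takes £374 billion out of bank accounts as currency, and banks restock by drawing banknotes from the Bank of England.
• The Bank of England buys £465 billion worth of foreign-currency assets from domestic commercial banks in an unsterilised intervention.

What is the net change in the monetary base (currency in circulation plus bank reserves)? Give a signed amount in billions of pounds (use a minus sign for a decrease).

+£323 billion

Government account inflow £142 billion: reserves shift to a non-base liability → −£142B.
Currency withdrawal £374 billion: just a shift between currency and reserves — both are base money → 0.
FX purchase £465 billion: Bank of England balance sheet expands → +£465B.
Net: −142 + 0 + 465 = +£323 billion.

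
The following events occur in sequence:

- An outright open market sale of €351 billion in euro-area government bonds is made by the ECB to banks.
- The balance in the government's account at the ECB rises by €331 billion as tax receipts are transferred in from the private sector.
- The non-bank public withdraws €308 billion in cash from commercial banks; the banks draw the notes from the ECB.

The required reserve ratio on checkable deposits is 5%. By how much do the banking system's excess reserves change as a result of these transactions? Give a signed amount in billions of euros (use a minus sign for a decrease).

OMO sale (to banks) €351 billion: reserves −€351B, deposits 0.
Government account inflow €331 billion: reserves −€331B, deposits −€331B.
Currency withdrawal €308 billion: reserves −€308B, deposits −€308B.
Totals: Δreserves = −€990B, Δdeposits = −€639B.
Δrequired reserves = 5% × −€639B = −€31.95B.
Δexcess reserves = Δreserves − Δrequired = −€990B − (−€31.95B) = -€958.05 billion.

-€958.05 billion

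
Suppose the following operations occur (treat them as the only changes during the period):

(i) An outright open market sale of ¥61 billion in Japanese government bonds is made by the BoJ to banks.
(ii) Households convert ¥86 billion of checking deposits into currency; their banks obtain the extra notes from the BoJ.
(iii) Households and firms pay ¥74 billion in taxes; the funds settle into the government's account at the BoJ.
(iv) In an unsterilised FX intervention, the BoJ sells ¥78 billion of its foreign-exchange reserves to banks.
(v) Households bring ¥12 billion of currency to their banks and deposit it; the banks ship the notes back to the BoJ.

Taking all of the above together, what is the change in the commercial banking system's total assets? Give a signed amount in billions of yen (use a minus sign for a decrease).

-¥148 billion

OMO sale (to banks) ¥61 billion: just an asset swap on bank balance sheets → 0.
Currency withdrawal ¥86 billion: bank balance sheets shrink → −¥86B.
Government account inflow ¥74 billion: bank balance sheets shrink → −¥74B.
FX sale ¥78 billion: just an asset swap on bank balance sheets → 0.
Currency deposit ¥12 billion: bank balance sheets expand → +¥12B.
Net: 0 − 86 − 74 + 0 + 12 = -¥148 billion.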